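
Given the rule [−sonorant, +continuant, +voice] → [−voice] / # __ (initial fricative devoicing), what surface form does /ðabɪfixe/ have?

[θabɪfixe]

The only segment in the rule's environment that also matches [−sonorant, +continuant, +voice] is /ð/. Applying [−voice] turns the voiced dental fricative into /θ/ (voiceless dental fricative), giving [θabɪfixe].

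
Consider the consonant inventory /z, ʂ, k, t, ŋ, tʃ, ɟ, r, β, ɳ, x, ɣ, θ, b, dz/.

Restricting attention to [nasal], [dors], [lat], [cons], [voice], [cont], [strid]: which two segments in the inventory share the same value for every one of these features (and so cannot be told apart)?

/r/ (alveolar trill) and /β/ (voiced bilabial fricative) are both [−nasal], [−dorsal], [−lateral], [+consonantal], [+voice], [+continuant], [−strident], so none of the listed features separates them. (They do differ in [sonorant], [labial] and [coronal], which are not among the given features.) Every other pair in the inventory differs on at least one listed feature.

r, β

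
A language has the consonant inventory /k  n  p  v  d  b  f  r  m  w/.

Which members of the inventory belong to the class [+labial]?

The feature [labial] marks segments articulated with one or both lips. In this inventory /p, v, b, f, m, w/ have that property, so they are [+labial]; /k, n, d, r/ are [-labial].

p, v, b, f, m, w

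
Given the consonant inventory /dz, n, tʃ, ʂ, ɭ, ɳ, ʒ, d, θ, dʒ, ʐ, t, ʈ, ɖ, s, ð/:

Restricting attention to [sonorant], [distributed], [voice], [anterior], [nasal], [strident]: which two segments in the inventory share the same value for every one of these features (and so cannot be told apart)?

/dʒ/ (voiced postalveolar affricate) and /ʒ/ (voiced postalveolar fricative) are both [−sonorant], [+distributed], [+voice], [−anterior], [−nasal], [+strident], so none of the listed features separates them. (They do differ in [continuant], which is not among the given features.) Every other pair in the inventory differs on at least one listed feature.

dʒ, ʒ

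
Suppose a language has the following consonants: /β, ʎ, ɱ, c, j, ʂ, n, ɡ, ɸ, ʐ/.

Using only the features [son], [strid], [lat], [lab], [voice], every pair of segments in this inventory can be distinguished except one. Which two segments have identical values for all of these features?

j, n

On the given features, /j/ and /n/ have an identical profile: [+sonorant], [-strident], [-lateral], [-labial], [+voice]. No other two segments in the inventory coincide on all 5 features. (They do differ in [nasal], [continuant] and [dorsal], which are not among the given features.)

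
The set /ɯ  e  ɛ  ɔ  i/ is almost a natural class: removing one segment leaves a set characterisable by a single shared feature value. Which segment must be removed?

[round] groups all but one: /ɯ, e, i, ɛ/ share [−round] while /ɔ/ (mid back rounded lax vowel) alone is [+round]. Removing any other segment would not leave a single-feature class that excludes it.

ɔ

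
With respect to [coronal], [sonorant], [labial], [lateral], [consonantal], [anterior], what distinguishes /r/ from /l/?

[lateral]

/r/ is the alveolar trill and /l/ is the alveolar lateral approximant. Both are [+coronal], [+sonorant], [−labial], [+consonantal], [+anterior]. /r/ is [−lateral] while /l/ is [+lateral], so the distinguishing feature is [lateral].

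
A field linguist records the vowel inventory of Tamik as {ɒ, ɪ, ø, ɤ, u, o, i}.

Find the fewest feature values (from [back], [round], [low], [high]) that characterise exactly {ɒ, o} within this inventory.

/ɒ, o/ are all [-high], [+back], [+round], and no other segment in the inventory matches all three values. Dropping any one of them over-generates: [+back, +round] alone would also admit /u/; [-high, +round] alone would also admit /ø/; [-high, +back] alone would also admit /ɤ/. No other combination of two listed features picks out exactly this set either, so fewer than three features will not do.

[-high, +back, +round]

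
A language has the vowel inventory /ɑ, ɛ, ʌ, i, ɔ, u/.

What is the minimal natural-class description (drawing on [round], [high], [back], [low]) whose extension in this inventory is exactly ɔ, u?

[+round]

Every target segment is [+round] and no other inventory member is, so one feature is enough.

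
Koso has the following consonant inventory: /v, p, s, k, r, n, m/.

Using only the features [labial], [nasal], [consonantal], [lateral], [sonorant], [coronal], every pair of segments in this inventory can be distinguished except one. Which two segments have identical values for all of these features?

Both /v/ and /p/ are [+labial], [−nasal], [+consonantal], [−lateral], [−sonorant], [−coronal]. Since the list omits [voice] and [continuant] — which do distinguish the voiced labiodental fricative from the voiceless bilabial stop — this pair collapses; all other pairs remain distinct.

v, p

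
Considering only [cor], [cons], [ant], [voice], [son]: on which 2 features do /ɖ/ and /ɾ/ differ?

The two segments share [+coronal], [+consonantal], [+voice]. The only features from the list on which they differ: /ɖ/ is [-sonorant] while /ɾ/ is [+sonorant]; /ɖ/ is [-anterior] while /ɾ/ is [+anterior].

[sonorant], [anterior]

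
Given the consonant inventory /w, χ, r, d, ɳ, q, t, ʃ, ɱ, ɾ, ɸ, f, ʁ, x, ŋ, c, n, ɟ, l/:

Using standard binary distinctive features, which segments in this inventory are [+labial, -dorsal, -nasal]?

The [+labial] segments are /w, ɱ, ɸ, f/.
Then [-dorsal] gives /ɱ, ɸ, f/.
Among these, [-nasal] leaves /ɸ, f/.

ɸ, f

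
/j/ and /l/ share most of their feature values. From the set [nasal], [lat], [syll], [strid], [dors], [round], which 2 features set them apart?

[lateral], [dorsal]

/j/ is the palatal glide and /l/ is the alveolar lateral approximant. Both are [−nasal], [−syllabic], [−strident], [−round]. /j/ is [−lateral] while /l/ is [+lateral]; /j/ is [+dorsal] while /l/ is [−dorsal], so the distinguishing features are [lateral], [dorsal].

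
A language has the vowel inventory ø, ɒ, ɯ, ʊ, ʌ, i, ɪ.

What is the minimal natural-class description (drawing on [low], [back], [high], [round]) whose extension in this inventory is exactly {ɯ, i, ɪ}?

/ɯ, i, ɪ/ are all [+high], [-round], and no other segment in the inventory matches both values. Dropping any one of them over-generates: [-round] alone would also admit /ʌ/; [+high] alone would also admit /ʊ/. No other single listed feature picks out exactly this set either, so fewer than two features will not do.

[+high, -round]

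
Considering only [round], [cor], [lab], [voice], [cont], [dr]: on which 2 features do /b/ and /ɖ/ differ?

[labial], [coronal]

/b/ is the voiced bilabial stop and /ɖ/ is the voiced retroflex stop. Both are [-round], [+voice], [-continuant], [-delayed release]. /b/ is [+labial] while /ɖ/ is [-labial]; /b/ is [-coronal] while /ɖ/ is [+coronal], so the distinguishing features are [labial], [coronal].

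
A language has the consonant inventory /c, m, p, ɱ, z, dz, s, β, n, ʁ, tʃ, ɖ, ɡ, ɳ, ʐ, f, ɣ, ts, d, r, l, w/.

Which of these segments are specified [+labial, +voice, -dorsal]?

m, ɱ, β

Eliminate segments failing any feature: /c, z, dz, s, n, ʁ, tʃ, ɖ, ɡ, ɳ, ʐ, ɣ, ts, d, r, l/ are [-labial]; /p, f/ are [-voice]; /w/ is [+dorsal]. The remaining /m, ɱ, β/ satisfy [+labial], [+voice], [-dorsal].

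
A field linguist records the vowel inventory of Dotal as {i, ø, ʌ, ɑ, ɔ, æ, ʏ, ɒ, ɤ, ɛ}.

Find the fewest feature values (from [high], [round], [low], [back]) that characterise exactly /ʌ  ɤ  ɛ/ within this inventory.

/ʌ, ɤ, ɛ/ are all [−high], [−low], [−round], and no other segment in the inventory matches all three values. Dropping any one of them over-generates: [−low, −round] alone would also admit /i/; [−high, −round] alone would also admit /ɑ, æ/; [−high, −low] alone would also admit /ø, ɔ/. No other combination of two listed features picks out exactly this set either, so fewer than three features will not do.

[−high, −low, −round]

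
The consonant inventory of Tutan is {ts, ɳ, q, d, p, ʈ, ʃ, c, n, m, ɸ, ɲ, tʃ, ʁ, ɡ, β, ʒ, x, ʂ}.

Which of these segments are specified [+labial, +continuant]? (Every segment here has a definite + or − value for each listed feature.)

Eliminate segments failing any feature: /ts, ɳ, q, d, ʈ, ʃ, c, n, ɲ, tʃ, ʁ, ɡ, ʒ, x, ʂ/ are [−labial]; /p, m/ are [−continuant]. The remaining /ɸ, β/ satisfy [+labial], [+continuant].

ɸ, β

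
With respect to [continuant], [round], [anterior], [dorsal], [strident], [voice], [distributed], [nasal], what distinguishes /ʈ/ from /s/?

/ʈ/ (voiceless retroflex stop) and /s/ (voiceless alveolar fricative) agree on [−round], [−dorsal], [−voice], [−distributed], [−nasal]. They differ on [continuant] (/ʈ/ [−], /s/ [+]), [strident] (/ʈ/ [−], /s/ [+]), [anterior] (/ʈ/ [−], /s/ [+]).

[continuant], [strident], [anterior]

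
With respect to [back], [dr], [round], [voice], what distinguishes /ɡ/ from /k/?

The two segments share [+back], [−delayed release], [−round]. The only feature from the list on which they differ: /ɡ/ is [+voice] while /k/ is [−voice].

[voice]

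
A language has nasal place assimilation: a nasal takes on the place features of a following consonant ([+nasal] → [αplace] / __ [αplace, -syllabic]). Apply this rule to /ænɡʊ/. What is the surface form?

In /ænɡʊ/, the nasal /n/ precedes /ɡ/, which is [+dorsal]. The nasal assimilates in place, becoming the [+dorsal] nasal /ŋ/. The surface form is [æŋɡʊ].

[æŋɡʊ]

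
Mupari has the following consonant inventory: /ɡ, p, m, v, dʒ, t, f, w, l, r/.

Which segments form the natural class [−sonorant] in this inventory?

The [−sonorant] segments here are /ɡ, p, v, dʒ, t, f/; the remaining /m, w, l, r/ are [+sonorant].

ɡ, p, v, dʒ, t, f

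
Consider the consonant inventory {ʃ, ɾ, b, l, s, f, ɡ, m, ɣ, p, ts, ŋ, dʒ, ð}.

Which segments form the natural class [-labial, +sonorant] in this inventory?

Checking each segment against [-labial], [+sonorant]: /ɾ/ (alveolar tap), /l/ (alveolar lateral approximant), /ŋ/ (velar nasal) satisfy every feature; every other segment in the inventory fails at least one.

ɾ, l, ŋ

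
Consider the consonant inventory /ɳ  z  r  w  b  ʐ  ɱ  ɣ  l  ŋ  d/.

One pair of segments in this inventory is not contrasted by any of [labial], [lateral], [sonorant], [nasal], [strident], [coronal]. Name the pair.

z, ʐ

On the given features, /z/ and /ʐ/ have an identical profile: [−labial], [−lateral], [−sonorant], [−nasal], [+strident], [+coronal]. No other two segments in the inventory coincide on all 6 features. (They do differ in [anterior], which is not among the given features.)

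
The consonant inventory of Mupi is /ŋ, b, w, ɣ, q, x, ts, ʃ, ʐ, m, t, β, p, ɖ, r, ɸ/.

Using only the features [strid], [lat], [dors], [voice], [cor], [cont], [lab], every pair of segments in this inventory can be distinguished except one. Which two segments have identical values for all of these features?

/m/ (bilabial nasal) and /b/ (voiced bilabial stop) are both [-strident], [-lateral], [-dorsal], [+voice], [-coronal], [-continuant], [+labial], so none of the listed features separates them. (They do differ in [sonorant] and [nasal], which are not among the given features.) Every other pair in the inventory differs on at least one listed feature.

m, b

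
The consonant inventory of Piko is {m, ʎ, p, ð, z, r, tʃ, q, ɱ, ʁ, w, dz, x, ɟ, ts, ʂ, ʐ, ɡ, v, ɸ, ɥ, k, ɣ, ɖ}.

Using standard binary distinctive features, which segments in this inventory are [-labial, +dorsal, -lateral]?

q, ʁ, x, ɟ, ɡ, k, ɣ

Among the inventory, the [-labial] segments are /ʎ, ð, z, r, tʃ, q, ʁ, dz, x, ɟ, ts, ʂ, ʐ, ɡ, k, ɣ, ɖ/.
Among these, [+dorsal] gives /ʎ, q, ʁ, x, ɟ, ɡ, k, ɣ/.
Among these, [-lateral] leaves /q, ʁ, x, ɟ, ɡ, k, ɣ/.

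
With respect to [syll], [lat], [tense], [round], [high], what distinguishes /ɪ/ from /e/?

[high], [tense]

/ɪ/ (high front unrounded lax vowel) and /e/ (mid front unrounded tense vowel) agree on [+syllabic], [-lateral], [-round]. They differ on [high] (/ɪ/ [+], /e/ [-]), [tense] (/ɪ/ [-], /e/ [+]).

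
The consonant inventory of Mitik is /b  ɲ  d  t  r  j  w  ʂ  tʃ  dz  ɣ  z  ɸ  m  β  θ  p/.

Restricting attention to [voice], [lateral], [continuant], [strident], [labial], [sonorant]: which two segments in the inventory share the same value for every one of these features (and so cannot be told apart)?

r, j

Both /r/ and /j/ are [+voice], [−lateral], [+continuant], [−strident], [−labial], [+sonorant]. Since the list omits [dorsal] — which does distinguish the alveolar trill from the palatal glide — this pair collapses; all other pairs remain distinct.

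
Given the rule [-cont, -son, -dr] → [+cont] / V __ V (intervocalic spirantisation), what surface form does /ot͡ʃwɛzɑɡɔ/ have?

Only /ɡ/ occurs between two vowels (/ɑ/ __ /ɔ/) and matches the structural description. It is a voiced velar stop, so [-cont, -son, -dr] holds; changing it to [+continuant] with all other features held fixed yields /ɣ/ (voiced velar fricative). No other segment meets both the structural description and the environment, so the output is [ot͡ʃwɛzɑɣɔ].

[ot͡ʃwɛzɑɣɔ]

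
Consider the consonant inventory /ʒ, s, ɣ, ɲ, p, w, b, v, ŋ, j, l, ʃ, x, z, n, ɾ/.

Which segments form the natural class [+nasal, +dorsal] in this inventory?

Checking each segment against [+nasal], [+dorsal]: /ɲ/ (palatal nasal), /ŋ/ (velar nasal) satisfy every feature; every other segment in the inventory fails at least one.

ɲ, ŋ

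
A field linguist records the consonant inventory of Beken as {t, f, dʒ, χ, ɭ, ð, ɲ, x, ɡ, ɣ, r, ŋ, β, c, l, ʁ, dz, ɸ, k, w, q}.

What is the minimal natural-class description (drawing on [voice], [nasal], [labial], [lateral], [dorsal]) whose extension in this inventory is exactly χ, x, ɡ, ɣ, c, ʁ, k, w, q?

[−nasal, +dorsal]

/χ, x, ɡ, ɣ, c, ʁ, k, w, q/ are all [−nasal], [+dorsal], and no other segment in the inventory matches both values. Dropping any one of them over-generates: [+dorsal] alone would also admit /ɲ, ŋ/; [−nasal] alone would also admit /t, f, dʒ, ɭ, …/. No other single listed feature picks out exactly this set either, so fewer than two features will not do.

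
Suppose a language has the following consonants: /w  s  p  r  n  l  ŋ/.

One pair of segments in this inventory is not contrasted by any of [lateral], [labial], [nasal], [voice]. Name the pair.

n, ŋ

/n/ (alveolar nasal) and /ŋ/ (velar nasal) are both [−lateral], [−labial], [+nasal], [+voice], so none of the listed features separates them. (They do differ in [coronal] and [dorsal], which are not among the given features.) Every other pair in the inventory differs on at least one listed feature.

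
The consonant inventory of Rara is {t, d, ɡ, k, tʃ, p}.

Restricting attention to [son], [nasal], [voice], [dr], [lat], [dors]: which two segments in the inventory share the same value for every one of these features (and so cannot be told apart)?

t, p

/t/ (voiceless alveolar stop) and /p/ (voiceless bilabial stop) are both [−sonorant], [−nasal], [−voice], [−delayed release], [−lateral], [−dorsal], so none of the listed features separates them. (They do differ in [labial] and [coronal], which are not among the given features.) Every other pair in the inventory differs on at least one listed feature.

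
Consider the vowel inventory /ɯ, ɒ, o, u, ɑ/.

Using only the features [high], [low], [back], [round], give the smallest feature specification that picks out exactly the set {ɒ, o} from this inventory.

[−high, +round]

Every target segment is [−high], [+round]; each remaining inventory member fails at least one of these. Each conjunct is needed — [+round] alone would also admit /u/; [−high] alone would also admit /ɑ/ — and no other single listed feature has exactly this extension, so two is the minimum.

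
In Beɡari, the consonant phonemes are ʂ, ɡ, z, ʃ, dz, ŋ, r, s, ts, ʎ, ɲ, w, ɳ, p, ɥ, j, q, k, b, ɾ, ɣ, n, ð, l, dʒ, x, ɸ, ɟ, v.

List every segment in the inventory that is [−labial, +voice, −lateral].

Eliminate segments failing any feature: /ʂ, ʃ, s, ts, q, k, x/ are [−voice]; /ʎ, l/ are [+lateral]; /w, p, ɥ, b, ɸ, v/ are [+labial]. The remaining /ɡ, z, dz, ŋ, r, ɲ, ɳ, j, ɾ, ɣ, n, ð, dʒ, ɟ/ satisfy [−labial], [+voice], [−lateral].

ɡ, z, dz, ŋ, r, ɲ, ɳ, j, ɾ, ɣ, n, ð, dʒ, ɟ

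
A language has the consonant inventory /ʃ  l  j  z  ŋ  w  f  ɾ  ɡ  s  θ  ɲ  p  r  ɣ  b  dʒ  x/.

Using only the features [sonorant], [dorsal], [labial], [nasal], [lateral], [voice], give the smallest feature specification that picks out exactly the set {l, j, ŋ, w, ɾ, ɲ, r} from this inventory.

[+sonorant]

Every target segment is [+sonorant] and no other inventory member is, so one feature is enough.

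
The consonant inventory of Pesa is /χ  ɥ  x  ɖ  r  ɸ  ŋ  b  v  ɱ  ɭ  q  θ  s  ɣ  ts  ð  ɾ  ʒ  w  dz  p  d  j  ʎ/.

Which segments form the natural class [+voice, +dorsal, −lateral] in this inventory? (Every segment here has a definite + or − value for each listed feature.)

ɥ, ŋ, ɣ, w, j

Eliminate segments failing any feature: /χ, x, ɸ, q, θ, s, ts, p/ are [−voice]; /ɖ, r, b, v, ɱ, ɭ, ð, ɾ, ʒ, dz, d/ are [−dorsal]; /ʎ/ is [+lateral]. The remaining /ɥ, ŋ, ɣ, w, j/ satisfy [+voice], [+dorsal], [−lateral].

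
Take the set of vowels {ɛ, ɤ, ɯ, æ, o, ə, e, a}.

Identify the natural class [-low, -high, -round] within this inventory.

First, the [-low] segments are /ɛ, ɤ, ɯ, o, ə, e/.
Of those, [-high] gives /ɛ, ɤ, o, ə, e/.
Intersecting with [-round] leaves /ɛ, ɤ, ə, e/.

ɛ, ɤ, ə, e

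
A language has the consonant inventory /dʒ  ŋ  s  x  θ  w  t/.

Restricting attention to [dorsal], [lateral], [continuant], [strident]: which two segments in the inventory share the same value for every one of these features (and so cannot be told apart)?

x, w

Both /x/ and /w/ are [+dorsal], [−lateral], [+continuant], [−strident]. Since the list omits [sonorant], [voice], [labial] and [round] — which do distinguish the voiceless velar fricative from the labial-velar glide — this pair collapses; all other pairs remain distinct.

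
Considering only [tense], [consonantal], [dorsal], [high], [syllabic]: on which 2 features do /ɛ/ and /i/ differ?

/ɛ/ (mid front unrounded lax vowel) and /i/ (high front unrounded tense vowel) agree on [-consonantal], [+dorsal], [+syllabic]. They differ on [high] (/ɛ/ [-], /i/ [+]), [tense] (/ɛ/ [-], /i/ [+]).

[high], [tense]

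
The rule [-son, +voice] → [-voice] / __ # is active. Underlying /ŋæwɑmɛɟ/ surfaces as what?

The only segment in the rule's environment that also matches [-son, +voice] is /ɟ/. Applying [-voice] turns the voiced palatal stop into /c/ (voiceless palatal stop), giving [ŋæwɑmɛc].

[ŋæwɑmɛc]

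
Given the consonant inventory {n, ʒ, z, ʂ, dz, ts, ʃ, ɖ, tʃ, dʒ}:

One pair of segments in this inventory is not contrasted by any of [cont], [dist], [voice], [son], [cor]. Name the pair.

ɖ, dz

/ɖ/ (voiced retroflex stop) and /dz/ (voiced alveolar affricate) are both [−continuant], [−distributed], [+voice], [−sonorant], [+coronal], so none of the listed features separates them. (They do differ in [strident], [delayed release] and [anterior], which are not among the given features.) Every other pair in the inventory differs on at least one listed feature.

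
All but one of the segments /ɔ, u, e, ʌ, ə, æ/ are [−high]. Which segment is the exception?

/u/ is the high back rounded tense vowel, which is [+high]; the rest — /ʌ, æ, ə, e, ɔ/ — are [−high].

u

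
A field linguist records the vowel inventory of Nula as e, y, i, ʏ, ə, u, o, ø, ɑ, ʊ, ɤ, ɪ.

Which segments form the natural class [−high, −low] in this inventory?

First, the [−high] segments are /e, ə, o, ø, ɑ, ɤ/.
Of those, [−low] leaves /e, ə, o, ø, ɤ/.

e, ə, o, ø, ɤ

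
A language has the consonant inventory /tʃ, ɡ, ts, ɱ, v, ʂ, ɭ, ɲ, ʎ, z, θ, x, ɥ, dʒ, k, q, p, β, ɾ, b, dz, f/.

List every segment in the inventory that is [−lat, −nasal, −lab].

Checking each segment against [−lateral], [−nasal], [−labial]: /tʃ/ (voiceless postalveolar affricate), /ɡ/ (voiced velar stop), /ts/ (voiceless alveolar affricate), /ʂ/ (voiceless retroflex fricative), /z/ (voiced alveolar fricative), /θ/ (voiceless dental fricative), among others, satisfy every feature; every other segment in the inventory fails at least one.

tʃ, ɡ, ts, ʂ, z, θ, x, dʒ, k, q, ɾ, dz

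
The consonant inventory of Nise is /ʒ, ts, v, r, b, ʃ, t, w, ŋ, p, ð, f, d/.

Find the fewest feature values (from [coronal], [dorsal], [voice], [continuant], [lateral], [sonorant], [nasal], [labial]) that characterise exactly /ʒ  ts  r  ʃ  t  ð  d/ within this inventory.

The target set is precisely the extension of [+coronal] in this inventory.

[+coronal]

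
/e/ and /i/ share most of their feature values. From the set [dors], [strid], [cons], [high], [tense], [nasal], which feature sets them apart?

[high]

The two segments share [+dorsal], [−strident], [−consonantal], [+tense], [−nasal]. The only feature from the list on which they differ: /e/ is [−high] while /i/ is [+high].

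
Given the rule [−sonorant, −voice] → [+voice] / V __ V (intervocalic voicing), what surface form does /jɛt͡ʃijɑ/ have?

/t͡ʃ/ satisfies [−sonorant, −voice] and sits in V __ V. The [+voice] counterpart of the voiceless postalveolar affricate is /d͡ʒ/. Other segments in /jɛt͡ʃijɑ/ either fail the structural description or are not in the environment, so the surface form is [jɛd͡ʒijɑ].

[jɛd͡ʒijɑ]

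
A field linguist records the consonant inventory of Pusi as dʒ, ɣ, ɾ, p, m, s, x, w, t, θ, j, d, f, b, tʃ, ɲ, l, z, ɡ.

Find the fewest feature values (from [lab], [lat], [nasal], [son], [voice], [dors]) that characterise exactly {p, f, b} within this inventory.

/p, f, b/ are all [−sonorant], [+labial], and no other segment in the inventory matches both values. Dropping any one of them over-generates: [+labial] alone would also admit /m, w/; [−sonorant] alone would also admit /dʒ, ɣ, s, x, …/. No other single listed feature picks out exactly this set either, so fewer than two features will not do.

[−son, +lab]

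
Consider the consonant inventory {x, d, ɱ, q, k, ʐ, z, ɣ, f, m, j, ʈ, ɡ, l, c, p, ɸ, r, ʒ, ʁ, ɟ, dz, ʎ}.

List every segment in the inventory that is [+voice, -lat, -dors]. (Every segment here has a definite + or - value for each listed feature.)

d, ɱ, ʐ, z, m, r, ʒ, dz

Eliminate segments failing any feature: /x, q, k, f, ʈ, c, p, ɸ/ are [-voice]; /ɣ, j, ɡ, ʁ, ɟ/ are [+dorsal]; /l, ʎ/ are [+lateral]. The remaining /d, ɱ, ʐ, z, m, r, ʒ, dz/ satisfy [+voice], [-lateral], [-dorsal].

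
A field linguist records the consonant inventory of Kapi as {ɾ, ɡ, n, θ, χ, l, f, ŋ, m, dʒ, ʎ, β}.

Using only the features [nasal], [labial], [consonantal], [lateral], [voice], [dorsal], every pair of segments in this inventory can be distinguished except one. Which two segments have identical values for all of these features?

ɾ, dʒ

/ɾ/ (alveolar tap) and /dʒ/ (voiced postalveolar affricate) are both [−nasal], [−labial], [+consonantal], [−lateral], [+voice], [−dorsal], so none of the listed features separates them. (They do differ in [sonorant], [strident] and [anterior], which are not among the given features.) Every other pair in the inventory differs on at least one listed feature.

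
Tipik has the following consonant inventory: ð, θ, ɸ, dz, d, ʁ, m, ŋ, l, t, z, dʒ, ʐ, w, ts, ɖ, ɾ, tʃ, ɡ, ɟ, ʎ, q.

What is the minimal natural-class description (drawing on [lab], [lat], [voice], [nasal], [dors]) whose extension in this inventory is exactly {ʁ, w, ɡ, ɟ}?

Every target segment is [+voice], [−nasal], [−lateral], [+dorsal]; each remaining inventory member fails at least one of these. Each conjunct is needed — [−nasal, −lateral, +dorsal] alone would also admit /q/; [+voice, −lateral, +dorsal] alone would also admit /ŋ/; [+voice, −nasal, +dorsal] alone would also admit /ʎ/; [+voice, −nasal, −lateral] alone would also admit /ð, dz, d, z, …/ — and no other combination of three listed features has exactly this extension, so four is the minimum.

[+voice, −nasal, −lat, +dors]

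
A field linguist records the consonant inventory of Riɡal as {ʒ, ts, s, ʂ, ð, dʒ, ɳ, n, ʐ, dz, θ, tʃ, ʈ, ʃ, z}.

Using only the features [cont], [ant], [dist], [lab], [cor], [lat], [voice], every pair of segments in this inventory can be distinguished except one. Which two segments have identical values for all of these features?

Both /dz/ and /n/ are [-continuant], [+anterior], [-distributed], [-labial], [+coronal], [-lateral], [+voice]. Since the list omits [sonorant], [nasal] and [strident] — which do distinguish the voiced alveolar affricate from the alveolar nasal — this pair collapses; all other pairs remain distinct.

dz, n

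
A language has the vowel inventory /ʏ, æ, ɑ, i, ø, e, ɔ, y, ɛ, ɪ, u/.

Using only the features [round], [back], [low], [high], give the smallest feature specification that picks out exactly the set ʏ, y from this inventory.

[+high, -back, +round]

Every target segment is [+high], [-back], [+round]; each remaining inventory member fails at least one of these. Each conjunct is needed — [-back, +round] alone would also admit /ø/; [+high, +round] alone would also admit /u/; [+high, -back] alone would also admit /i, ɪ/ — and no other combination of two listed features has exactly this extension, so three is the minimum.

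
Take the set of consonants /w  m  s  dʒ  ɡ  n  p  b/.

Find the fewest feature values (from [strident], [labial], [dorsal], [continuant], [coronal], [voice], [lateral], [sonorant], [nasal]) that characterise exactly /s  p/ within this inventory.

[−voice]

Every target segment is [−voice] and no other inventory member is, so one feature is enough.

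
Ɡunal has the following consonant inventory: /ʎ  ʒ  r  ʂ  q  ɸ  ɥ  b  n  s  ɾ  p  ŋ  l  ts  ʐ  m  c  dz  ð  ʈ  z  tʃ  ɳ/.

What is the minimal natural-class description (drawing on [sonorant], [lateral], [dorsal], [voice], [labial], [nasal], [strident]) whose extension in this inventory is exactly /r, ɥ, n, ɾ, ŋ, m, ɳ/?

The class [+sonorant], [-lateral] has exactly /r, ɥ, n, ɾ, ŋ, m, ɳ/ as its extension in this inventory. No smaller conjunction from the listed features achieves this: [-lateral] alone would also admit /ʒ, ʂ, q, ɸ, …/; [+sonorant] alone would also admit /ʎ, l/; and checking the remaining single features turns up none with this extension.

[+sonorant, -lateral]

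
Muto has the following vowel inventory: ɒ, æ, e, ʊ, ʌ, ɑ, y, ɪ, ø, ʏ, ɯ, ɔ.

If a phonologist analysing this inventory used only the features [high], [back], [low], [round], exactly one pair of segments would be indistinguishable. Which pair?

On the given features, /y/ and /ʏ/ have an identical profile: [+high], [-back], [-low], [+round]. No other two segments in the inventory coincide on all 4 features. (They do differ in [tense], which is not among the given features.)

y, ʏ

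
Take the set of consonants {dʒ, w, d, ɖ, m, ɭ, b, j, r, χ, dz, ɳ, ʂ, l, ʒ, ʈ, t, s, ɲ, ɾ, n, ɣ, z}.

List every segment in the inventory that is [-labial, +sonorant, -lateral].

j, r, ɳ, ɲ, ɾ, n

Checking each segment against [-labial], [+sonorant], [-lateral]: /j/ (palatal glide), /r/ (alveolar trill), /ɳ/ (retroflex nasal), /ɲ/ (palatal nasal), /ɾ/ (alveolar tap), /n/ (alveolar nasal) satisfy every feature; every other segment in the inventory fails at least one.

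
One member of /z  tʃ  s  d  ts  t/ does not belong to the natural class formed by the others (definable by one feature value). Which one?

tʃ

The remaining segments after removing /tʃ/ share [−distributed]; /tʃ/ (voiceless postalveolar affricate) is [+distributed]. For every other candidate removal, the leftover set fails to share any single feature value that the removed segment lacks.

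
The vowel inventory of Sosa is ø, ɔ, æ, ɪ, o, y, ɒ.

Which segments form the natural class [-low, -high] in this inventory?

ø, ɔ, o

First, the [-low] segments are /ø, ɔ, ɪ, o, y/.
Then [-high] leaves /ø, ɔ, o/.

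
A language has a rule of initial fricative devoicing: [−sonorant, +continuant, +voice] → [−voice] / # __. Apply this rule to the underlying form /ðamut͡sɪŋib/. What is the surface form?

[θamut͡sɪŋib]

/ð/ satisfies [−sonorant, +continuant, +voice] and sits in # __. The [−voice] counterpart of the voiced dental fricative is /θ/. Other segments in /ðamut͡sɪŋib/ either fail the structural description or are not in the environment, so the surface form is [θamut͡sɪŋib].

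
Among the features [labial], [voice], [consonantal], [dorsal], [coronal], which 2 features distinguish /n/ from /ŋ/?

[coronal], [dorsal]

The two segments share [−labial], [+voice], [+consonantal]. The only features from the list on which they differ: /n/ is [+coronal] while /ŋ/ is [−coronal]; /n/ is [−dorsal] while /ŋ/ is [+dorsal].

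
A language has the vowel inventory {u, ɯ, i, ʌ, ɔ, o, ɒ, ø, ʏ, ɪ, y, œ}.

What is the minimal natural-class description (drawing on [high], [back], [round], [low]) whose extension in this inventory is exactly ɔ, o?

[−high, −low, +back, +round]

Every target segment is [−high], [−low], [+back], [+round]; each remaining inventory member fails at least one of these. Each conjunct is needed — [−low, +back, +round] alone would also admit /u/; [−high, +back, +round] alone would also admit /ɒ/; [−high, −low, +round] alone would also admit /ø, œ/; [−high, −low, +back] alone would also admit /ʌ/ — and no other combination of three listed features has exactly this extension, so four is the minimum.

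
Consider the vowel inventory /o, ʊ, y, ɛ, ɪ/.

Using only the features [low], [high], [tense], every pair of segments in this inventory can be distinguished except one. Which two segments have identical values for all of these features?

/ɪ/ (high front unrounded lax vowel) and /ʊ/ (high back rounded lax vowel) are both [−low], [+high], [−tense], so none of the listed features separates them. (They do differ in [labial], [round] and [back], which are not among the given features.) Every other pair in the inventory differs on at least one listed feature.

ɪ, ʊ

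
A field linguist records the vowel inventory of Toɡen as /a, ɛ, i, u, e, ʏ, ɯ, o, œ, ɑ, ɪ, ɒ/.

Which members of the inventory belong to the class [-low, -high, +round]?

Checking each segment against [-low], [-high], [+round]: /o/ (mid back rounded tense vowel), /œ/ (mid front rounded lax vowel) satisfy every feature; every other segment in the inventory fails at least one.

o, œ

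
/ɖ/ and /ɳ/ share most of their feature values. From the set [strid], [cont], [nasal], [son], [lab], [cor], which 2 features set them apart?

[sonorant], [nasal]

/ɖ/ is the voiced retroflex stop and /ɳ/ is the retroflex nasal. Both are [-strident], [-continuant], [-labial], [+coronal]. /ɖ/ is [-sonorant] while /ɳ/ is [+sonorant]; /ɖ/ is [-nasal] while /ɳ/ is [+nasal], so the distinguishing features are [sonorant], [nasal].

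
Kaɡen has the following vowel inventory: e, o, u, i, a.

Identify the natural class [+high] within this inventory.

The [+high] segments here are /u, i/; the remaining /e, o, a/ are [−high].

u, i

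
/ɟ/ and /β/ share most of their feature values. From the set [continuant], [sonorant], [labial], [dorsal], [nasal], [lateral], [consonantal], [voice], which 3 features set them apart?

[continuant], [labial], [dorsal]

/ɟ/ is the voiced palatal stop and /β/ is the voiced bilabial fricative. Both are [-sonorant], [-nasal], [-lateral], [+consonantal], [+voice]. /ɟ/ is [-continuant] while /β/ is [+continuant]; /ɟ/ is [-labial] while /β/ is [+labial]; /ɟ/ is [+dorsal] while /β/ is [-dorsal], so the distinguishing features are [continuant], [labial], [dorsal].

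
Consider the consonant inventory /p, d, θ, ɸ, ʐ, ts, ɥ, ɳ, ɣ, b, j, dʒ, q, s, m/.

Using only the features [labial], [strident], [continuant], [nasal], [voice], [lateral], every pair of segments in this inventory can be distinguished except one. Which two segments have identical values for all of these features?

Both /ɣ/ and /j/ are [-labial], [-strident], [+continuant], [-nasal], [+voice], [-lateral]. Since the list omits [sonorant] and [back] — which do distinguish the voiced velar fricative from the palatal glide — this pair collapses; all other pairs remain distinct.

ɣ, j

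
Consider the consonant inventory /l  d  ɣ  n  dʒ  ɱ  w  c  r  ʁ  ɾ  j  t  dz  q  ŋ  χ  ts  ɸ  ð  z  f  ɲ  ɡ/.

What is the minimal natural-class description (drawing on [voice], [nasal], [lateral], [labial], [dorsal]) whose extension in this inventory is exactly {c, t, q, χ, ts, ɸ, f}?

Every target segment is [−voice] and no other inventory member is, so one feature is enough.

[−voice]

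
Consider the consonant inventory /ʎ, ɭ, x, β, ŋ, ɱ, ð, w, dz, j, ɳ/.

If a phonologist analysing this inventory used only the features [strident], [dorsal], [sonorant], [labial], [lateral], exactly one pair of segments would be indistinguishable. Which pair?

j, ŋ

On the given features, /j/ and /ŋ/ have an identical profile: [-strident], [+dorsal], [+sonorant], [-labial], [-lateral]. No other two segments in the inventory coincide on all 5 features. (They do differ in [nasal], [continuant] and [back], which are not among the given features.)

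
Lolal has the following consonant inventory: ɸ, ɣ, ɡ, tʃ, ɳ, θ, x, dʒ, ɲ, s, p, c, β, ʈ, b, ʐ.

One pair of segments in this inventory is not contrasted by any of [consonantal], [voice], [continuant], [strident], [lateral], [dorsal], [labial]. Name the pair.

ɲ, ɡ

On the given features, /ɲ/ and /ɡ/ have an identical profile: [+consonantal], [+voice], [−continuant], [−strident], [−lateral], [+dorsal], [−labial]. No other two segments in the inventory coincide on all 7 features. (They do differ in [sonorant], [nasal] and [back], which are not among the given features.)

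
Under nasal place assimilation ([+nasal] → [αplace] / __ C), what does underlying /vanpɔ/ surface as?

[vampɔ]

/n/ sits before the [+labial] consonant /p/, so it takes on [+labial] and surfaces as /m/. The rest of the form is unaffected: [vampɔ].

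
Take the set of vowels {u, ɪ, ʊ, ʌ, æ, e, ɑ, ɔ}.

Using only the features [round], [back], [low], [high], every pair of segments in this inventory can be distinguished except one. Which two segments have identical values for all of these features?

Both /ʊ/ and /u/ are [+round], [+back], [−low], [+high]. Since the list omits [tense] — which does distinguish the high back rounded lax vowel from the high back rounded tense vowel — this pair collapses; all other pairs remain distinct.

ʊ, u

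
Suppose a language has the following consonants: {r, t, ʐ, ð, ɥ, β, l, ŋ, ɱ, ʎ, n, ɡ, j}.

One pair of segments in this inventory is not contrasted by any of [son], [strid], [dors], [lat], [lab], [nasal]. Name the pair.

ð, t

On the given features, /ð/ and /t/ have an identical profile: [−sonorant], [−strident], [−dorsal], [−lateral], [−labial], [−nasal]. No other two segments in the inventory coincide on all 6 features. (They do differ in [voice], [continuant] and [distributed], which are not among the given features.)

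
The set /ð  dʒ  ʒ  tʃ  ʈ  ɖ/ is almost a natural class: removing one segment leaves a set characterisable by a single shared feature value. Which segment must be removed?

ð

/ɖ, ʒ, tʃ, dʒ, ʈ/ are all [−anterior], but /ð/ (voiced dental fricative) is [+anterior]. No other single segment can be removed to leave a set sharing one feature value that the removed segment lacks, so /ð/ is the odd one out.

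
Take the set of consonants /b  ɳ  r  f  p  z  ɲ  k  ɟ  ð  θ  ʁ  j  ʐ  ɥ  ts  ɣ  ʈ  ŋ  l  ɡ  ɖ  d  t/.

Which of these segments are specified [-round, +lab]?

b, f, p

Among the inventory, the [-round] segments are /b, ɳ, r, f, p, z, ɲ, k, ɟ, ð, θ, ʁ, j, ʐ, ts, ɣ, ʈ, ŋ, l, ɡ, ɖ, d, t/.
Of those, [+labial] leaves /b, f, p/.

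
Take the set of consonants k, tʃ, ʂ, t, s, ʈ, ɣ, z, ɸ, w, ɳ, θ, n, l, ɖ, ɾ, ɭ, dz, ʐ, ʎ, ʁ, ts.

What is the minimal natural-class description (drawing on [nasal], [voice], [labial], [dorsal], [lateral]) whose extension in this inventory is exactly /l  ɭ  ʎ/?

Every target segment is [+lateral] and no other inventory member is, so one feature is enough.

[+lateral]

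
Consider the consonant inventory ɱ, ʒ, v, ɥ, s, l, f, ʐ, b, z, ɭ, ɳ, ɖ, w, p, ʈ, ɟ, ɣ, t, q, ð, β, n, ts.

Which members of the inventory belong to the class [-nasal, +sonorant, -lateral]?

ɥ, w

First, the [-nasal] segments are /ʒ, v, ɥ, s, l, f, ʐ, b, z, ɭ, ɖ, w, p, ʈ, ɟ, ɣ, t, q, ð, β, ts/.
Within that set, [+sonorant] gives /ɥ, l, ɭ, w/.
Then [-lateral] leaves /ɥ, w/.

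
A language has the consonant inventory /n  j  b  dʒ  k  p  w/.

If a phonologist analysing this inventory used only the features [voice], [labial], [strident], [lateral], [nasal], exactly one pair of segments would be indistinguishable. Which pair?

On the given features, /w/ and /b/ have an identical profile: [+voice], [+labial], [−strident], [−lateral], [−nasal]. No other two segments in the inventory coincide on all 5 features. (They do differ in [sonorant], [continuant], [round] and [dorsal], which are not among the given features.)

w, b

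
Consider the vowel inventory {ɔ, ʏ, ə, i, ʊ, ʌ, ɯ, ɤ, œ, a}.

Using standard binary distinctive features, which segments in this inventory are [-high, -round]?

Eliminate segments failing any feature: /ɔ, œ/ are [+round]; /ʏ, i, ʊ, ɯ/ are [+high]. The remaining /ə, ʌ, ɤ, a/ satisfy [-high], [-round].

ə, ʌ, ɤ, a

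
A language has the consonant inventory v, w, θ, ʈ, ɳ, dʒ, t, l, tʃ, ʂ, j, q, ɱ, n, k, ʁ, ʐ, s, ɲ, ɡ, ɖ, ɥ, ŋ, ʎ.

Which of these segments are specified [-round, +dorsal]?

Checking each segment against [-round], [+dorsal]: /j/ (palatal glide), /q/ (voiceless uvular stop), /k/ (voiceless velar stop), /ʁ/ (voiced uvular fricative), /ɲ/ (palatal nasal), /ɡ/ (voiced velar stop), among others, satisfy every feature; every other segment in the inventory fails at least one.

j, q, k, ʁ, ɲ, ɡ, ŋ, ʎ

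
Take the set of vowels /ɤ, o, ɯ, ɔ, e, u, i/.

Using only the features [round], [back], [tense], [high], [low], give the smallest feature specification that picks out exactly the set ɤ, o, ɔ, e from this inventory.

[-high]

Every target segment is [-high] and no other inventory member is, so one feature is enough.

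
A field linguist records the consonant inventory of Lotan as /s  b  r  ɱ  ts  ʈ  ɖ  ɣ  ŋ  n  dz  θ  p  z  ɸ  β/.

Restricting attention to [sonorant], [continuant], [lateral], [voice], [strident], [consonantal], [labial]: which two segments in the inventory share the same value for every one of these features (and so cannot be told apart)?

ŋ, n

Both /ŋ/ and /n/ are [+sonorant], [-continuant], [-lateral], [+voice], [-strident], [+consonantal], [-labial]. Since the list omits [coronal] and [dorsal] — which do distinguish the velar nasal from the alveolar nasal — this pair collapses; all other pairs remain distinct.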